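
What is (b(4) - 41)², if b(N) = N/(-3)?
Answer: 16129/9 ≈ 1792.1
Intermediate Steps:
b(N) = -N/3 (b(N) = N*(-⅓) = -N/3)
(b(4) - 41)² = (-⅓*4 - 41)² = (-4/3 - 41)² = (-127/3)² = 16129/9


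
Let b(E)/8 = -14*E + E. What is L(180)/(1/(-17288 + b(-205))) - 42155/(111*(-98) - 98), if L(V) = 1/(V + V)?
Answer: 825431/54880 ≈ 15.041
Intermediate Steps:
b(E) = -104*E (b(E) = 8*(-14*E + E) = 8*(-13*E) = -104*E)
L(V) = 1/(2*V)
L(180)/(1/(-17288 + b(-205))) - 42155/(111*(-98) - 98) = ((1/2)/180)/(1/(-17288 - 104*(-205))) - 42155/(111*(-98) - 98) = ((1/2)*(1/180))/(1/(-17288 + 21320)) - 42155/(-10878 - 98) = 1/(360*(1/4032)) - 42155/(-10976) = 1/(360*(1/4032)) - 42155*(-1/10976) = (1/360)*4032 + 42155/10976 = 56/5 + 42155/10976 = 825431/54880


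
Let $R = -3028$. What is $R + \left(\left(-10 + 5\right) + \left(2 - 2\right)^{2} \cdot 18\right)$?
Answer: $-3033$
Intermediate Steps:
$R + \left(\left(-10 + 5\right) + \left(2 - 2\right)^{2} \cdot 18\right) = -3028 + \left(\left(-10 + 5\right) + \left(2 - 2\right)^{2} \cdot 18\right) = -3028 - \left(5 - 0^{2} \cdot 18\right) = -3028 + \left(-5 + 0 \cdot 18\right) = -3028 + \left(-5 + 0\right) = -3028 - 5 = -3033$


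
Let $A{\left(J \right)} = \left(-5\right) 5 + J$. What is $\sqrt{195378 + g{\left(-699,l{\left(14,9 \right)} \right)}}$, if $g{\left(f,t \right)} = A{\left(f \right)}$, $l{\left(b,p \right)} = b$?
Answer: $\sqrt{194654} \approx 441.2$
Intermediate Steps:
$A{\left(J \right)} = -25 + J$
$g{\left(f,t \right)} = -25 + f$
$\sqrt{195378 + g{\left(-699,l{\left(14,9 \right)} \right)}} = \sqrt{195378 - 724} = \sqrt{194654}$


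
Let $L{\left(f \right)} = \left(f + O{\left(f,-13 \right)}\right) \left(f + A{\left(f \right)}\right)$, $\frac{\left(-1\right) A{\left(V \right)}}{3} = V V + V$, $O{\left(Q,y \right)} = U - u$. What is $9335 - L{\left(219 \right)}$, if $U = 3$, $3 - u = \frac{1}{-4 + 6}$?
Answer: $\frac{63375589}{2} \approx 3.1688 \cdot 10^{7}$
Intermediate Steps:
$u = \frac{5}{2}$ ($u = 3 - \frac{1}{-4 + 6} = 3 - \frac{1}{2} = \frac{5}{2} \approx 2.5$)
$O{\left(Q,y \right)} = \frac{1}{2}$ ($O{\left(Q,y \right)} = 3 - \frac{5}{2} = \frac{1}{2}$)
$A{\left(V \right)} = - 3 V - 3 V^{2}$ ($A{\left(V \right)} = - 3 \left(V V + V\right) = - 3 \left(V^{2} + V\right) = - 3 \left(V + V^{2}\right) = - 3 V - 3 V^{2}$)
$L{\left(f \right)} = \left(\frac{1}{2} + f\right) \left(f - 3 f \left(1 + f\right)\right)$ ($L{\left(f \right)} = \left(f + \frac{1}{2}\right) \left(f - 3 f \left(1 + f\right)\right) = \left(\frac{1}{2} + f\right) \left(f - 3 f \left(1 + f\right)\right)$)
$9335 - L{\left(219 \right)} = 9335 - \frac{1}{2} \cdot 219 \left(-2 - 219 + 6 \cdot 219 \left(-1 - 219\right)\right) = 9335 - \frac{1}{2} \cdot 219 \left(-2 - 219 + 6 \cdot 219 \left(-220\right)\right) = 9335 - \frac{1}{2} \cdot 219 \left(-2 - 219 - 289080\right) = 9335 - \frac{1}{2} \cdot 219 \left(-289301\right) = 9335 - - \frac{63356919}{2} = 9335 + \frac{63356919}{2} = \frac{63375589}{2}$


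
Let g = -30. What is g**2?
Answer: 900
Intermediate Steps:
g**2 = (-30)**2 = 900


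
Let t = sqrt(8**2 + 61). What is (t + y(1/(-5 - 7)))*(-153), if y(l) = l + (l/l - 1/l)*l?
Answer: 357/2 - 765*sqrt(5) ≈ -1532.1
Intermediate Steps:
t = 5*sqrt(5) (t = sqrt(64 + 61) = sqrt(125) = 5*sqrt(5) ≈ 11.180)
y(l) = l + l*(1 - 1/l) (y(l) = l + (1 - 1/l)*l = l + l*(1 - 1/l))
(t + y(1/(-5 - 7)))*(-153) = (5*sqrt(5) + (-1 + 2/(-5 - 7)))*(-153) = (5*sqrt(5) + (-1 + 2/(-12)))*(-153) = (5*sqrt(5) + (-1 + 2*(-1/12)))*(-153) = (5*sqrt(5) + (-1 - 1/6))*(-153) = (5*sqrt(5) - 7/6)*(-153) = (-7/6 + 5*sqrt(5))*(-153) = 357/2 - 765*sqrt(5)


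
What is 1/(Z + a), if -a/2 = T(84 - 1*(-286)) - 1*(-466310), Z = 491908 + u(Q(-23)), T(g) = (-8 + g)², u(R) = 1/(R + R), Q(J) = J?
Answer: -46/32328801 ≈ -1.4229e-6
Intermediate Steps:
u(R) = 1/(2*R)
Z = 22627767/46 (Z = 491908 + (½)/(-23) = 491908 + (½)*(-1/23) = 491908 - 1/46 = 22627767/46 ≈ 4.9191e+5)
a = -1194708 (a = -2*((-8 + (84 - 1*(-286)))² - 1*(-466310)) = -2*((-8 + (84 + 286))² + 466310) = -2*((-8 + 370)² + 466310) = -2*(362² + 466310) = -2*(131044 + 466310) = -2*597354 = -1194708)
1/(Z + a) = 1/(22627767/46 - 1194708) = 1/(-32328801/46) = -46/32328801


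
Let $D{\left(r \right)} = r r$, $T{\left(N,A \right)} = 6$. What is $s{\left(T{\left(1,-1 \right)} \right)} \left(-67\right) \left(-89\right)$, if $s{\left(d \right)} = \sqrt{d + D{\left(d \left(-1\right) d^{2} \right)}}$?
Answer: $5963 \sqrt{46662} \approx 1.2881 \cdot 10^{6}$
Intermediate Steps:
$D{\left(r \right)} = r^{2}$
$s{\left(d \right)} = \sqrt{d + d^{6}}$ ($s{\left(d \right)} = \sqrt{d + \left(d \left(-1\right) d^{2}\right)^{2}} = \sqrt{d + \left(- d d^{2}\right)^{2}} = \sqrt{d + \left(- d^{3}\right)^{2}} = \sqrt{d + d^{6}}$)
$s{\left(T{\left(1,-1 \right)} \right)} \left(-67\right) \left(-89\right) = \sqrt{6 + 6^{6}} \left(-67\right) \left(-89\right) = \sqrt{6 + 46656} \left(-67\right) \left(-89\right) = \sqrt{46662} \left(-67\right) \left(-89\right) = - 67 \sqrt{46662} \left(-89\right) = 5963 \sqrt{46662}$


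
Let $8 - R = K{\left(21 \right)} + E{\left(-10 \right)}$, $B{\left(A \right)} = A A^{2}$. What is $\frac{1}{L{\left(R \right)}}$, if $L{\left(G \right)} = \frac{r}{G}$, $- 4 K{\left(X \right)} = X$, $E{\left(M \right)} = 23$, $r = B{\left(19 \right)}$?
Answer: $- \frac{39}{27436} \approx -0.0014215$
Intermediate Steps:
$B{\left(A \right)} = A^{3}$
$r = 6859$ ($r = 19^{3} = 6859$)
$K{\left(X \right)} = - \frac{X}{4}$
$R = - \frac{39}{4}$ ($R = 8 - \left(\left(- \frac{1}{4}\right) 21 + 23\right) = 8 - \left(- \frac{21}{4} + 23\right) = 8 - \frac{71}{4} = - \frac{39}{4} \approx -9.75$)
$L{\left(G \right)} = \frac{6859}{G}$
$\frac{1}{L{\left(R \right)}} = \frac{1}{6859 \frac{1}{- \frac{39}{4}}} = \frac{1}{6859 \left(- \frac{4}{39}\right)} = \frac{1}{- \frac{27436}{39}} = - \frac{39}{27436}$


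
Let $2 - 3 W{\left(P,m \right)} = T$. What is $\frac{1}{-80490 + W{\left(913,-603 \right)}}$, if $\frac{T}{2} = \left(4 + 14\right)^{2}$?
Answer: $- \frac{3}{242116} \approx -1.2391 \cdot 10^{-5}$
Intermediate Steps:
$T = 648$ ($T = 2 \left(4 + 14\right)^{2} = 2 \cdot 18^{2} = 2 \cdot 324 = 648$)
$W{\left(P,m \right)} = - \frac{646}{3}$ ($W{\left(P,m \right)} = \frac{2}{3} - 216 = - \frac{646}{3}$)
$\frac{1}{-80490 + W{\left(913,-603 \right)}} = \frac{1}{-80490 - \frac{646}{3}} = \frac{1}{- \frac{242116}{3}} = - \frac{3}{242116}$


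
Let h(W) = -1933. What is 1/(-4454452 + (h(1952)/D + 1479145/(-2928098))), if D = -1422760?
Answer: -2082990355240/9278581603283691863 ≈ -2.2449e-7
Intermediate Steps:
1/(-4454452 + (h(1952)/D + 1479145/(-2928098))) = 1/(-4454452 + (-1933/(-1422760) + 1479145/(-2928098))) = 1/(-4454452 + (-1933*(-1/1422760) + 1479145*(-1/2928098))) = 1/(-4454452 + (1933/1422760 - 1479145/2928098)) = 1/(-4454452 - 1049404163383/2082990355240) = 1/(-9278581603283691863/2082990355240) = -2082990355240/9278581603283691863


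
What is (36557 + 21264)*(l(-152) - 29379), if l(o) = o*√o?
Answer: -1698723159 - 17577584*I*√38 ≈ -1.6987e+9 - 1.0836e+8*I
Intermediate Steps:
l(o) = o^(3/2)
(36557 + 21264)*(l(-152) - 29379) = (36557 + 21264)*((-152)^(3/2) - 29379) = 57821*(-304*I*√38 - 29379) = 57821*(-29379 - 304*I*√38) = -1698723159 - 17577584*I*√38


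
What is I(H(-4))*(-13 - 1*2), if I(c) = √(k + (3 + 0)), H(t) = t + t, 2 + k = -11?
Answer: -15*I*√10 ≈ -47.434*I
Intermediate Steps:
k = -13 (k = -2 - 11 = -13)
H(t) = 2*t
I(c) = I*√10 (I(c) = √(-13 + (3 + 0)) = √(-13 + 3) = √(-10) = I*√10)
I(H(-4))*(-13 - 1*2) = (I*√10)*(-13 - 1*2) = (I*√10)*(-13 - 2) = (I*√10)*(-15) = -15*I*√10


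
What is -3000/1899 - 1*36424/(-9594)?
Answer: 2243732/1012167 ≈ 2.2168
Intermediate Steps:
-3000/1899 - 1*36424/(-9594) = -3000*1/1899 - 36424*(-1/9594) = -1000/633 + 18212/4797 = 2243732/1012167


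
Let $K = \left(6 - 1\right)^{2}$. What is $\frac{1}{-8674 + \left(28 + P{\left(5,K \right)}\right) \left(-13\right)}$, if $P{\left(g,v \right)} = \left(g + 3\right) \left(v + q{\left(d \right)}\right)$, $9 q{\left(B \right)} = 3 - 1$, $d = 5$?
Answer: $- \frac{9}{104950} \approx -8.5755 \cdot 10^{-5}$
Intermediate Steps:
$q{\left(B \right)} = \frac{2}{9}$ ($q{\left(B \right)} = \frac{3 - 1}{9} = \frac{1}{9} \cdot 2 = \frac{2}{9}$)
$K = 25$ ($K = 5^{2} = 25$)
$P{\left(g,v \right)} = \left(3 + g\right) \left(\frac{2}{9} + v\right)$ ($P{\left(g,v \right)} = \left(g + 3\right) \left(v + \frac{2}{9}\right) = \left(3 + g\right) \left(\frac{2}{9} + v\right)$)
$\frac{1}{-8674 + \left(28 + P{\left(5,K \right)}\right) \left(-13\right)} = \frac{1}{-8674 + \left(28 + \left(\frac{2}{3} + 3 \cdot 25 + \frac{2}{9} \cdot 5 + 5 \cdot 25\right)\right) \left(-13\right)} = \frac{1}{-8674 + \left(28 + \left(\frac{2}{3} + 75 + \frac{10}{9} + 125\right)\right) \left(-13\right)} = \frac{1}{-8674 + \left(28 + \frac{1816}{9}\right) \left(-13\right)} = \frac{1}{-8674 + \frac{2068}{9} \left(-13\right)} = \frac{1}{-8674 - \frac{26884}{9}} = \frac{1}{- \frac{104950}{9}} = - \frac{9}{104950}$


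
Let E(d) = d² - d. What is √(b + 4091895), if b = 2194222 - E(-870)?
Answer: √5528347 ≈ 2351.2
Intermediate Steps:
b = 1436452 (b = 2194222 - (-870)*(-1 - 870) = 2194222 - (-870)*(-871) = 2194222 - 1*757770 = 2194222 - 757770 = 1436452)
√(b + 4091895) = √(1436452 + 4091895) = √5528347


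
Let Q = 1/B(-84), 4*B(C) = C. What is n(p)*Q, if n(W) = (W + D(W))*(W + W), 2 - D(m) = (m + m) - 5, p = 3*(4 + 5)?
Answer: 360/7 ≈ 51.429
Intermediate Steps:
B(C) = C/4
p = 27 (p = 3*9 = 27)
D(m) = 7 - 2*m (D(m) = 2 - ((m + m) - 5) = 2 - (2*m - 5) = 2 - (-5 + 2*m) = 2 + (5 - 2*m) = 7 - 2*m)
Q = -1/21 (Q = 1/((¼)*(-84)) = 1/(-21) = -1/21 ≈ -0.047619)
n(W) = 2*W*(7 - W) (n(W) = (W + (7 - 2*W))*(W + W) = (7 - W)*(2*W) = 2*W*(7 - W))
n(p)*Q = (2*27*(7 - 1*27))*(-1/21) = (2*27*(7 - 27))*(-1/21) = (2*27*(-20))*(-1/21) = -1080*(-1/21) = 360/7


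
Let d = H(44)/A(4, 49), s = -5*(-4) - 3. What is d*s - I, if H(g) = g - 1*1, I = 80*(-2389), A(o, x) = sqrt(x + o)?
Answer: 191120 + 731*sqrt(53)/53 ≈ 1.9122e+5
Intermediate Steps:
s = 17 (s = 20 - 3 = 17)
A(o, x) = sqrt(o + x)
I = -191120
H(g) = -1 + g (H(g) = g - 1 = -1 + g)
d = 43*sqrt(53)/53 (d = (-1 + 44)/(sqrt(4 + 49)) = 43/(sqrt(53)) = 43*(sqrt(53)/53) = 43*sqrt(53)/53 ≈ 5.9065)
d*s - I = (43*sqrt(53)/53)*17 - 1*(-191120) = 731*sqrt(53)/53 + 191120 = 191120 + 731*sqrt(53)/53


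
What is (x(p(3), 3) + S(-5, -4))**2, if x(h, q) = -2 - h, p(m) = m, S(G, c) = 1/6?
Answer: 841/36 ≈ 23.361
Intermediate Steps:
S(G, c) = 1/6
(x(p(3), 3) + S(-5, -4))**2 = ((-2 - 1*3) + 1/6)**2 = ((-2 - 3) + 1/6)**2 = (-5 + 1/6)**2 = (-29/6)**2 = 841/36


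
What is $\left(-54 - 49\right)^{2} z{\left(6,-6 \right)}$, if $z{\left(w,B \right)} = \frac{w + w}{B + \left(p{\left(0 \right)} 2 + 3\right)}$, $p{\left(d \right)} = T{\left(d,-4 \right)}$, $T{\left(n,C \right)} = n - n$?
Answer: $-42436$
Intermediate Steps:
$T{\left(n,C \right)} = 0$
$p{\left(d \right)} = 0$
$z{\left(w,B \right)} = \frac{2 w}{3 + B}$ ($z{\left(w,B \right)} = \frac{w + w}{B + \left(0 \cdot 2 + 3\right)} = \frac{2 w}{B + \left(0 + 3\right)} = \frac{2 w}{B + 3} = \frac{2 w}{3 + B}$)
$\left(-54 - 49\right)^{2} z{\left(6,-6 \right)} = \left(-54 - 49\right)^{2} \cdot 2 \cdot 6 \frac{1}{3 - 6} = \left(-103\right)^{2} \cdot 2 \cdot 6 \frac{1}{-3} = 10609 \cdot 2 \cdot 6 \left(- \frac{1}{3}\right) = 10609 \left(-4\right) = -42436$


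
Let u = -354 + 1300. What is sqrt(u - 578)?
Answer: 4*sqrt(23) ≈ 19.183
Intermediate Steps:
u = 946
sqrt(u - 578) = sqrt(946 - 578) = sqrt(368) = 4*sqrt(23)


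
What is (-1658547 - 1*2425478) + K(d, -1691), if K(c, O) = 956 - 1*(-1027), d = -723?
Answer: -4082042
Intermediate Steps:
K(c, O) = 1983 (K(c, O) = 956 + 1027 = 1983)
(-1658547 - 1*2425478) + K(d, -1691) = (-1658547 - 1*2425478) + 1983 = (-1658547 - 2425478) + 1983 = -4084025 + 1983 = -4082042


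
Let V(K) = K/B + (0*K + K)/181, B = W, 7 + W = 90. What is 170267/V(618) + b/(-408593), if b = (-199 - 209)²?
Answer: 1045121513830085/66662765136 ≈ 15678.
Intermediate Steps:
W = 83 (W = -7 + 90 = 83)
B = 83
b = 166464 (b = (-408)² = 166464)
V(K) = 264*K/15023 (V(K) = K/83 + (0*K + K)/181 = K*(1/83) + (0 + K)*(1/181) = K/83 + K*(1/181) = K/83 + K/181 = 264*K/15023)
170267/V(618) + b/(-408593) = 170267/(((264/15023)*618)) + 166464/(-408593) = 170267/(163152/15023) + 166464*(-1/408593) = 170267*(15023/163152) - 166464/408593 = 2557921141/163152 - 166464/408593 = 1045121513830085/66662765136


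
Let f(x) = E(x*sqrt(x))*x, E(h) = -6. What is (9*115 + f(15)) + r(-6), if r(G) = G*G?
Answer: 981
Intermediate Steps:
f(x) = -6*x
r(G) = G**2
(9*115 + f(15)) + r(-6) = (9*115 - 6*15) + (-6)**2 = (1035 - 90) + 36 = 945 + 36 = 981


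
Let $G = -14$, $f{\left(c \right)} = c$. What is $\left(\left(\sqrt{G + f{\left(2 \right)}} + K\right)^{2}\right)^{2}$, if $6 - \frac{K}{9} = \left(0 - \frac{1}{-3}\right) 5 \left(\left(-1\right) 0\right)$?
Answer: $8293248 + 1254528 i \sqrt{3} \approx 8.2932 \cdot 10^{6} + 2.1729 \cdot 10^{6} i$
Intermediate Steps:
$K = 54$ ($K = 54 - 9 \left(0 - \frac{1}{-3}\right) 5 \left(\left(-1\right) 0\right) = 54 - 9 \left(0 - - \frac{1}{3}\right) 5 \cdot 0 = 54 - 9 \left(0 + \frac{1}{3}\right) 5 \cdot 0 = 54 - 9 \cdot \frac{1}{3} \cdot 5 \cdot 0 = 54 - 9 \cdot \frac{5}{3} \cdot 0 = 54 - 0 = 54 + 0 = 54$)
$\left(\left(\sqrt{G + f{\left(2 \right)}} + K\right)^{2}\right)^{2} = \left(\left(\sqrt{-14 + 2} + 54\right)^{2}\right)^{2} = \left(\left(\sqrt{-12} + 54\right)^{2}\right)^{2} = \left(\left(2 i \sqrt{3} + 54\right)^{2}\right)^{2} = \left(\left(54 + 2 i \sqrt{3}\right)^{2}\right)^{2} = \left(54 + 2 i \sqrt{3}\right)^{4}$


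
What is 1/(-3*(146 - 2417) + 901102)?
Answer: 1/907915 ≈ 1.1014e-6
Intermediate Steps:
1/(-3*(146 - 2417) + 901102) = 1/(-3*(-2271) + 901102) = 1/(6813 + 901102) = 1/907915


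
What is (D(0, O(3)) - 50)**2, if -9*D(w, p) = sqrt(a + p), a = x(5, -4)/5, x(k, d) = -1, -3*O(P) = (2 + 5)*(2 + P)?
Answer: (6750 + I*sqrt(2670))**2/18225 ≈ 2499.9 + 38.276*I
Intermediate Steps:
O(P) = -14/3 - 7*P/3 (O(P) = -(2 + 5)*(2 + P)/3 = -7*(2 + P)/3 = -(14 + 7*P)/3 = -14/3 - 7*P/3)
a = -1/5 ≈ -0.20000
D(w, p) = -sqrt(-1/5 + p)/9
(D(0, O(3)) - 50)**2 = (-sqrt(-5 + 25*(-14/3 - 7/3*3))/45 - 50)**2 = (-sqrt(-5 + 25*(-14/3 - 7))/45 - 50)**2 = (-sqrt(-5 + 25*(-35/3))/45 - 50)**2 = (-sqrt(-5 - 875/3)/45 - 50)**2 = (-I*sqrt(2670)/135 - 50)**2 = (-50 - I*sqrt(2670)/135)**2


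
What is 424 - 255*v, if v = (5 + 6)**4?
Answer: -3733031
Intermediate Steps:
v = 14641 (v = 11**4 = 14641)
424 - 255*v = 424 - 255*14641 = 424 - 3733455 = -3733031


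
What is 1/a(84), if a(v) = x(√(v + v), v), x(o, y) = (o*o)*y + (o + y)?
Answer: 169/2399122 - √42/100763124 ≈ 7.0378e-5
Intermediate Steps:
x(o, y) = o + y + y*o² (x(o, y) = o²*y + (o + y) = y*o² + (o + y) = o + y + y*o²)
a(v) = v + 2*v² + √2*√v (a(v) = √(v + v) + v + v*(√(v + v))² = √(2*v) + v + v*(√(2*v))² = √2*√v + v + v*(√2*√v)² = √2*√v + v + v*(2*v) = √2*√v + v + 2*v² = v + 2*v² + √2*√v)
1/a(84) = 1/(84 + 2*84² + √2*√84) = 1/(84 + 2*7056 + √2*(2*√21)) = 1/(84 + 14112 + 2*√42) = 1/(14196 + 2*√42)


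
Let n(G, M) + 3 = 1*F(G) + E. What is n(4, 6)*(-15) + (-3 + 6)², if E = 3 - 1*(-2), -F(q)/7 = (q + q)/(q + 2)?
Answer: 119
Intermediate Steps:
F(q) = -14*q/(2 + q) (F(q) = -7*(q + q)/(q + 2) = -7*2*q/(2 + q) = -14*q/(2 + q))
E = 5 (E = 3 + 2 = 5)
n(G, M) = 2 - 14*G/(2 + G) (n(G, M) = -3 + (1*(-14*G/(2 + G)) + 5) = -3 + (-14*G/(2 + G) + 5) = -3 + (5 - 14*G/(2 + G)) = 2 - 14*G/(2 + G))
n(4, 6)*(-15) + (-3 + 6)² = (4*(1 - 3*4)/(2 + 4))*(-15) + (-3 + 6)² = (4*(1 - 12)/6)*(-15) + 3² = (4*(⅙)*(-11))*(-15) + 9 = -22/3*(-15) + 9 = 110 + 9 = 119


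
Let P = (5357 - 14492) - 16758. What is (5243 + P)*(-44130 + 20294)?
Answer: 492213400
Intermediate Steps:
P = -25893 (P = -9135 - 16758 = -25893)
(5243 + P)*(-44130 + 20294) = (5243 - 25893)*(-44130 + 20294) = -20650*(-23836) = 492213400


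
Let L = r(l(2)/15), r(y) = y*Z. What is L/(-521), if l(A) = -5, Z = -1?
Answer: -1/1563 ≈ -0.00063980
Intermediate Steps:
r(y) = -y (r(y) = y*(-1) = -y)
L = ⅓ (L = -(-5)/15 = -1*(-⅓) = ⅓ ≈ 0.33333)
L/(-521) = (⅓)/(-521) = (⅓)*(-1/521) = -1/1563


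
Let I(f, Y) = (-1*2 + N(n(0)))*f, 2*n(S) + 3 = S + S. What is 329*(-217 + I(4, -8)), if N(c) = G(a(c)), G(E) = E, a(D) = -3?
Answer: -77973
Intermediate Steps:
n(S) = -3/2 + S (n(S) = -3/2 + (S + S)/2 = -3/2 + (2*S)/2 = -3/2 + S)
N(c) = -3
I(f, Y) = -5*f (I(f, Y) = (-1*2 - 3)*f = (-2 - 3)*f = -5*f)
329*(-217 + I(4, -8)) = 329*(-217 - 5*4) = 329*(-217 - 20) = 329*(-237) = -77973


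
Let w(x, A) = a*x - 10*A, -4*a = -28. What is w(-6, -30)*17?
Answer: 4386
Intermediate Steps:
a = 7 (a = -¼*(-28) = 7)
w(x, A) = -10*A + 7*x (w(x, A) = 7*x - 10*A = -10*A + 7*x)
w(-6, -30)*17 = (-10*(-30) + 7*(-6))*17 = (300 - 42)*17 = 258*17 = 4386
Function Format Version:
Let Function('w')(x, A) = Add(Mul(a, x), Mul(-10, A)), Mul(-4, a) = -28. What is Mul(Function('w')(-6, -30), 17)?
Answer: 4386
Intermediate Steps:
a = 7 (a = Mul(Rational(-1, 4), -28) = 7)
Function('w')(x, A) = Add(Mul(-10, A), Mul(7, x)) (Function('w')(x, A) = Add(Mul(7, x), Mul(-10, A)) = Add(Mul(-10, A), Mul(7, x)))
Mul(Function('w')(-6, -30), 17) = Mul(Add(Mul(-10, -30), Mul(7, -6)), 17) = Mul(Add(300, -42), 17) = Mul(258, 17) = 4386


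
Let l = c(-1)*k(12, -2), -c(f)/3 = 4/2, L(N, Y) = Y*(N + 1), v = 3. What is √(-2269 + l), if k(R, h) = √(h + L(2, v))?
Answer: √(-2269 - 6*√7) ≈ 47.8*I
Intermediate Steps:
L(N, Y) = Y*(1 + N)
k(R, h) = √(9 + h) (k(R, h) = √(h + 3*(1 + 2)) = √(h + 3*3) = √(h + 9) = √(9 + h))
c(f) = -6 (c(f) = -12/2 = -3*2 = -6)
l = -6*√7 (l = -6*√(9 - 2) = -6*√7 ≈ -15.875)
√(-2269 + l) = √(-2269 - 6*√7)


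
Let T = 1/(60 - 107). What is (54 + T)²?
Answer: 6436369/2209 ≈ 2913.7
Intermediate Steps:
T = -1/47 (T = 1/(-47) = -1/47 ≈ -0.021277)
(54 + T)² = (54 - 1/47)² = (2537/47)² = 6436369/2209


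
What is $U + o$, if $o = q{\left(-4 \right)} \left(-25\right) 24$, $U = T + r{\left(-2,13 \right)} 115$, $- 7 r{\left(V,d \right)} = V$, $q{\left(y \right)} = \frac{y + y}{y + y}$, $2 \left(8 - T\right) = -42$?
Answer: $- \frac{3767}{7} \approx -538.14$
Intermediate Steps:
$T = 29$ ($T = 8 - -21 = 8 + 21 = 29$)
$q{\left(y \right)} = 1$ ($q{\left(y \right)} = \frac{2 y}{2 y} = 2 y \frac{1}{2 y} = 1$)
$r{\left(V,d \right)} = - \frac{V}{7}$
$U = \frac{433}{7}$ ($U = 29 + \left(- \frac{1}{7}\right) \left(-2\right) 115 = 29 + \frac{2}{7} \cdot 115 = 29 + \frac{230}{7} = \frac{433}{7} \approx 61.857$)
$o = -600$ ($o = 1 \left(-25\right) 24 = \left(-25\right) 24 = -600$)
$U + o = \frac{433}{7} - 600 = - \frac{3767}{7}$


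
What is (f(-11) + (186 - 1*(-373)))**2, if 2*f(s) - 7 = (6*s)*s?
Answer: 3426201/4 ≈ 8.5655e+5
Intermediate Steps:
f(s) = 7/2 + 3*s**2 (f(s) = 7/2 + ((6*s)*s)/2 = 7/2 + (6*s**2)/2 = 7/2 + 3*s**2)
(f(-11) + (186 - 1*(-373)))**2 = ((7/2 + 3*(-11)**2) + (186 - 1*(-373)))**2 = ((7/2 + 3*121) + (186 + 373))**2 = ((7/2 + 363) + 559)**2 = (733/2 + 559)**2 = (1851/2)**2 = 3426201/4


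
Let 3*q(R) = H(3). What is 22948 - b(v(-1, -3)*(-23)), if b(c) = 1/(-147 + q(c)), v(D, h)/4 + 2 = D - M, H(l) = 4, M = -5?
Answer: 10028279/437 ≈ 22948.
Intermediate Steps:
v(D, h) = 12 + 4*D (v(D, h) = -8 + 4*(D - 1*(-5)) = -8 + 4*(D + 5) = -8 + 4*(5 + D) = -8 + (20 + 4*D) = 12 + 4*D)
q(R) = 4/3 (q(R) = (⅓)*4 = 4/3)
b(c) = -3/437 (b(c) = 1/(-147 + 4/3) = 1/(-437/3) = -3/437)
22948 - b(v(-1, -3)*(-23)) = 22948 - 1*(-3/437) = 22948 + 3/437 = 10028279/437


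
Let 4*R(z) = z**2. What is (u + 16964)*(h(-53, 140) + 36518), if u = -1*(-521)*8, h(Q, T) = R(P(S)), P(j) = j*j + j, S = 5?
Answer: 776453076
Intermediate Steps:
P(j) = j + j**2 (P(j) = j**2 + j = j + j**2)
R(z) = z**2/4
h(Q, T) = 225 (h(Q, T) = (5*(1 + 5))**2/4 = (5*6)**2/4 = (1/4)*30**2 = (1/4)*900 = 225)
u = 4168 (u = 521*8 = 4168)
(u + 16964)*(h(-53, 140) + 36518) = (4168 + 16964)*(225 + 36518) = 21132*36743 = 776453076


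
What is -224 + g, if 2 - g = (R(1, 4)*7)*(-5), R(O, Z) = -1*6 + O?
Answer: -397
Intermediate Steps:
R(O, Z) = -6 + O
g = -173 (g = 2 - (-6 + 1)*7*(-5) = 2 - (-5*7)*(-5) = 2 - (-35)*(-5) = 2 - 1*175 = 2 - 175 = -173)
-224 + g = -224 - 173 = -397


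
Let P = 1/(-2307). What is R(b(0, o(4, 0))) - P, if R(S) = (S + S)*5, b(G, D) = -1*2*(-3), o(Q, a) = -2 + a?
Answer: 138421/2307 ≈ 60.000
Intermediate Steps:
b(G, D) = 6 (b(G, D) = -2*(-3) = 6)
R(S) = 10*S (R(S) = (2*S)*5 = 10*S)
P = -1/2307 ≈ -0.00043346
R(b(0, o(4, 0))) - P = 10*6 - 1*(-1/2307) = 60 + 1/2307 = 138421/2307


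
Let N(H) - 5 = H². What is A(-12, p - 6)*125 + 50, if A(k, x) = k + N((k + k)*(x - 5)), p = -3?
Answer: 14111175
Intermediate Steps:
N(H) = 5 + H²
A(k, x) = 5 + k + 4*k²*(-5 + x)² (A(k, x) = k + (5 + ((k + k)*(x - 5))²) = k + (5 + ((2*k)*(-5 + x))²) = k + (5 + (2*k*(-5 + x))²) = k + (5 + 4*k²*(-5 + x)²) = 5 + k + 4*k²*(-5 + x)²)
A(-12, p - 6)*125 + 50 = (5 - 12 + 4*(-12)²*(-5 + (-3 - 6))²)*125 + 50 = (5 - 12 + 4*144*(-5 - 9)²)*125 + 50 = (5 - 12 + 4*144*(-14)²)*125 + 50 = (5 - 12 + 4*144*196)*125 + 50 = (5 - 12 + 112896)*125 + 50 = 112889*125 + 50 = 14111125 + 50 = 14111175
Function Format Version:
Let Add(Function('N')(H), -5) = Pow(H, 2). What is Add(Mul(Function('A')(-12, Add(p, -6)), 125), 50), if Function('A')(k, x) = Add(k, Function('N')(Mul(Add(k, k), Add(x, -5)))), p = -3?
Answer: 14111175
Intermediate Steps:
Function('N')(H) = Add(5, Pow(H, 2))
Function('A')(k, x) = Add(5, k, Mul(4, Pow(k, 2), Pow(Add(-5, x), 2))) (Function('A')(k, x) = Add(k, Add(5, Pow(Mul(Add(k, k), Add(x, -5)), 2))) = Add(k, Add(5, Pow(Mul(Mul(2, k), Add(-5, x)), 2))) = Add(k, Add(5, Pow(Mul(2, k, Add(-5, x)), 2))) = Add(k, Add(5, Mul(4, Pow(k, 2), Pow(Add(-5, x), 2)))) = Add(5, k, Mul(4, Pow(k, 2), Pow(Add(-5, x), 2))))
Add(Mul(Function('A')(-12, Add(p, -6)), 125), 50) = Add(Mul(Add(5, -12, Mul(4, Pow(-12, 2), Pow(Add(-5, Add(-3, -6)), 2))), 125), 50) = Add(Mul(Add(5, -12, Mul(4, 144, Pow(Add(-5, -9), 2))), 125), 50) = Add(Mul(Add(5, -12, Mul(4, 144, Pow(-14, 2))), 125), 50) = Add(Mul(Add(5, -12, Mul(4, 144, 196)), 125), 50) = Add(Mul(Add(5, -12, 112896), 125), 50) = Add(Mul(112889, 125), 50) = Add(14111125, 50) = 14111175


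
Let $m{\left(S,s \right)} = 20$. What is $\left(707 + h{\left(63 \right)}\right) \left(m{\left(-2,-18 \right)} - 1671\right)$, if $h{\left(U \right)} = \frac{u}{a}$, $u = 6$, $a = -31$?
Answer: $- \frac{36175061}{31} \approx -1.1669 \cdot 10^{6}$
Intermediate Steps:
$h{\left(U \right)} = - \frac{6}{31}$ ($h{\left(U \right)} = \frac{6}{-31} = 6 \left(- \frac{1}{31}\right) = - \frac{6}{31}$)
$\left(707 + h{\left(63 \right)}\right) \left(m{\left(-2,-18 \right)} - 1671\right) = \left(707 - \frac{6}{31}\right) \left(20 - 1671\right) = \frac{21911}{31} \left(-1651\right) = - \frac{36175061}{31}$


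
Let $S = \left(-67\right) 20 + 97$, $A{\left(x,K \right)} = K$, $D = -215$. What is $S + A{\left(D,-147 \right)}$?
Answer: $-1390$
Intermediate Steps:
$S = -1243$ ($S = -1340 + 97 = -1243$)
$S + A{\left(D,-147 \right)} = -1243 - 147 = -1390$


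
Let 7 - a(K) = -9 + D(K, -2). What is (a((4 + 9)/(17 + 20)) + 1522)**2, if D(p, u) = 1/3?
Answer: 21279769/9 ≈ 2.3644e+6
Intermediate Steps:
D(p, u) = 1/3
a(K) = 47/3 (a(K) = 7 - (-9 + 1/3) = 7 - 1*(-26/3) = 7 + 26/3 = 47/3)
(a((4 + 9)/(17 + 20)) + 1522)**2 = (47/3 + 1522)**2 = (4613/3)**2 = 21279769/9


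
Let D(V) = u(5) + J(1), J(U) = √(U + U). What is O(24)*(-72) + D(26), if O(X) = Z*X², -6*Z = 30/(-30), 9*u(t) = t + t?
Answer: -62198/9 + √2 ≈ -6909.5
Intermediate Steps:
u(t) = 2*t/9 (u(t) = (t + t)/9 = (2*t)/9 = 2*t/9)
Z = ⅙ (Z = -5/(-30) = -5*(-1)/30 = -⅙*(-1) = ⅙ ≈ 0.16667)
J(U) = √2*√U (J(U) = √(2*U) = √2*√U)
D(V) = 10/9 + √2 (D(V) = (2/9)*5 + √2*√1 = 10/9 + √2*1 = 10/9 + √2)
O(X) = X²/6
O(24)*(-72) + D(26) = ((⅙)*24²)*(-72) + (10/9 + √2) = ((⅙)*576)*(-72) + (10/9 + √2) = 96*(-72) + (10/9 + √2) = -6912 + (10/9 + √2) = -62198/9 + √2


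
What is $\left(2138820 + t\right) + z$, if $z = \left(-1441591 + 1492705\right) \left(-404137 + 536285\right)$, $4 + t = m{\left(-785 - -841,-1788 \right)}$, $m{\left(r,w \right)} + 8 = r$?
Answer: $6756751736$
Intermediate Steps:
$m{\left(r,w \right)} = -8 + r$
$t = 44$ ($t = -4 - -48 = -4 + \left(-8 + \left(-785 + 841\right)\right) = -4 + \left(-8 + 56\right) = -4 + 48 = 44$)
$z = 6754612872$ ($z = 51114 \cdot 132148 = 6754612872$)
$\left(2138820 + t\right) + z = \left(2138820 + 44\right) + 6754612872 = 2138864 + 6754612872 = 6756751736$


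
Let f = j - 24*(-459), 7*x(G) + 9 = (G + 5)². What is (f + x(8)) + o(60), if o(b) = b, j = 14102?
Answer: 176406/7 ≈ 25201.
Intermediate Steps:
x(G) = -9/7 + (5 + G)²/7 (x(G) = -9/7 + (G + 5)²/7 = -9/7 + (5 + G)²/7)
f = 25118 (f = 14102 - 24*(-459) = 14102 + 11016 = 25118)
(f + x(8)) + o(60) = (25118 + (-9/7 + (5 + 8)²/7)) + 60 = (25118 + (-9/7 + (⅐)*13²)) + 60 = (25118 + (-9/7 + (⅐)*169)) + 60 = (25118 + (-9/7 + 169/7)) + 60 = (25118 + 160/7) + 60 = 175986/7 + 60 = 176406/7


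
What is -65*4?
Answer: -260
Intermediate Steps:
-65*4 = -13*20 = -260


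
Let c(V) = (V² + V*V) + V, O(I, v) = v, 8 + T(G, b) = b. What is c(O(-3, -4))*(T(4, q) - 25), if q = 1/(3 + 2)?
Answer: -4592/5 ≈ -918.40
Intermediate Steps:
q = ⅕ (q = 1/5 = ⅕ ≈ 0.20000)
T(G, b) = -8 + b
c(V) = V + 2*V² (c(V) = (V² + V²) + V = 2*V² + V = V + 2*V²)
c(O(-3, -4))*(T(4, q) - 25) = (-4*(1 + 2*(-4)))*((-8 + ⅕) - 25) = (-4*(1 - 8))*(-39/5 - 25) = -4*(-7)*(-164/5) = 28*(-164/5) = -4592/5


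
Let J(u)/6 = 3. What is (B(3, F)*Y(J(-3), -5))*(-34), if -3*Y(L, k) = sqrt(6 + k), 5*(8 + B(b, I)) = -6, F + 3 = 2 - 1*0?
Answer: -1564/15 ≈ -104.27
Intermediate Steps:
F = -1 (F = -3 + (2 - 1*0) = -3 + (2 + 0) = -3 + 2 = -1)
B(b, I) = -46/5 (B(b, I) = -8 + (1/5)*(-6) = -8 - 6/5 = -46/5)
J(u) = 18 (J(u) = 6*3 = 18)
Y(L, k) = -sqrt(6 + k)/3
(B(3, F)*Y(J(-3), -5))*(-34) = -(-46)*sqrt(6 - 5)/15*(-34) = -(-46)*sqrt(1)/15*(-34) = -(-46)/15*(-34) = -46/5*(-1/3)*(-34) = (46/15)*(-34) = -1564/15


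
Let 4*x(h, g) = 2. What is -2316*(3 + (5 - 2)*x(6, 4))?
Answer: -10422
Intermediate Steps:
x(h, g) = ½ (x(h, g) = (¼)*2 = ½)
-2316*(3 + (5 - 2)*x(6, 4)) = -2316*(3 + (5 - 2)*(½)) = -2316*(3 + 3*(½)) = -2316*(3 + 3/2) = -2316*9/2 = -10422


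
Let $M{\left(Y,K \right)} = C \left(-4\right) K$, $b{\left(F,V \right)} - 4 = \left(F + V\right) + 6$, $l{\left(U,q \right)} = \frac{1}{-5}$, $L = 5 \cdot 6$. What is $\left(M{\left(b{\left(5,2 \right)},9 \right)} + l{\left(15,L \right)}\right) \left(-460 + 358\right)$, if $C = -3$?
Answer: $- \frac{54978}{5} \approx -10996.0$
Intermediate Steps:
$L = 30$
$l{\left(U,q \right)} = - \frac{1}{5}$
$b{\left(F,V \right)} = 10 + F + V$ ($b{\left(F,V \right)} = 4 + \left(\left(F + V\right) + 6\right) = 4 + \left(6 + F + V\right) = 10 + F + V$)
$M{\left(Y,K \right)} = 12 K$ ($M{\left(Y,K \right)} = \left(-3\right) \left(-4\right) K = 12 K$)
$\left(M{\left(b{\left(5,2 \right)},9 \right)} + l{\left(15,L \right)}\right) \left(-460 + 358\right) = \left(12 \cdot 9 - \frac{1}{5}\right) \left(-460 + 358\right) = \left(108 - \frac{1}{5}\right) \left(-102\right) = \frac{539}{5} \left(-102\right) = - \frac{54978}{5}$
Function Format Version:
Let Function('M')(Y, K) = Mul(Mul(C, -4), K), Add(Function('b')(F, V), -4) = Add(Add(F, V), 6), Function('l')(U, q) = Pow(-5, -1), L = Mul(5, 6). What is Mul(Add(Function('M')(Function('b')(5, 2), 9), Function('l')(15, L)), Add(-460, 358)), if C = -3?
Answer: Rational(-54978, 5) ≈ -10996.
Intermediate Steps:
L = 30
Function('l')(U, q) = Rational(-1, 5)
Function('b')(F, V) = Add(10, F, V) (Function('b')(F, V) = Add(4, Add(Add(F, V), 6)) = Add(4, Add(6, F, V)) = Add(10, F, V))
Function('M')(Y, K) = Mul(12, K) (Function('M')(Y, K) = Mul(Mul(-3, -4), K) = Mul(12, K))
Mul(Add(Function('M')(Function('b')(5, 2), 9), Function('l')(15, L)), Add(-460, 358)) = Mul(Add(Mul(12, 9), Rational(-1, 5)), Add(-460, 358)) = Mul(Add(108, Rational(-1, 5)), -102) = Mul(Rational(539, 5), -102) = Rational(-54978, 5)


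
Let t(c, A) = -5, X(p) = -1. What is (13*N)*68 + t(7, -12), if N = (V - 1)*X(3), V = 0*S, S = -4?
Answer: 879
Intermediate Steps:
V = 0 (V = 0*(-4) = 0)
N = 1 (N = (0 - 1)*(-1) = -1*(-1) = 1)
(13*N)*68 + t(7, -12) = (13*1)*68 - 5 = 13*68 - 5 = 884 - 5 = 879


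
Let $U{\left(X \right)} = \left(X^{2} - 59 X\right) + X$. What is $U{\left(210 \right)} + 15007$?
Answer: $46927$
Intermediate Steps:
$U{\left(X \right)} = X^{2} - 58 X$
$U{\left(210 \right)} + 15007 = 210 \left(-58 + 210\right) + 15007 = 210 \cdot 152 + 15007 = 31920 + 15007 = 46927$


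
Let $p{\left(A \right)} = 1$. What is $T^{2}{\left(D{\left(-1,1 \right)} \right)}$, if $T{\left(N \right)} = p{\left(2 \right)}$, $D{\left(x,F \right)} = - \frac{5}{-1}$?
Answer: $1$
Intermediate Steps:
$D{\left(x,F \right)} = 5$ ($D{\left(x,F \right)} = \left(-5\right) \left(-1\right) = 5$)
$T{\left(N \right)} = 1$
$T^{2}{\left(D{\left(-1,1 \right)} \right)} = 1^{2} = 1$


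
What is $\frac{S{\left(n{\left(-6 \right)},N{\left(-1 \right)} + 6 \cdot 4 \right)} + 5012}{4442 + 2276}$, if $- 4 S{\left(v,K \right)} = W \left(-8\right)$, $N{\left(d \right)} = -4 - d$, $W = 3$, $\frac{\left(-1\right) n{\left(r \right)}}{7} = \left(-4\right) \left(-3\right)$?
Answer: $\frac{2509}{3359} \approx 0.74695$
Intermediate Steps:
$n{\left(r \right)} = -84$ ($n{\left(r \right)} = - 7 \left(\left(-4\right) \left(-3\right)\right) = \left(-7\right) 12 = -84$)
$S{\left(v,K \right)} = 6$ ($S{\left(v,K \right)} = - \frac{3 \left(-8\right)}{4} = \left(- \frac{1}{4}\right) \left(-24\right) = 6$)
$\frac{S{\left(n{\left(-6 \right)},N{\left(-1 \right)} + 6 \cdot 4 \right)} + 5012}{4442 + 2276} = \frac{6 + 5012}{4442 + 2276} = \frac{5018}{6718} = 5018 \cdot \frac{1}{6718} = \frac{2509}{3359}$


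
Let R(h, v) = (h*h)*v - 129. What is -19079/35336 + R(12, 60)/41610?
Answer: -82188749/245055160 ≈ -0.33539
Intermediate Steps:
R(h, v) = -129 + v*h**2 (R(h, v) = h**2*v - 129 = v*h**2 - 129 = -129 + v*h**2)
-19079/35336 + R(12, 60)/41610 = -19079/35336 + (-129 + 60*12**2)/41610 = -19079*1/35336 + (-129 + 60*144)*(1/41610) = -19079/35336 + (-129 + 8640)*(1/41610) = -19079/35336 + 8511*(1/41610) = -19079/35336 + 2837/13870 = -82188749/245055160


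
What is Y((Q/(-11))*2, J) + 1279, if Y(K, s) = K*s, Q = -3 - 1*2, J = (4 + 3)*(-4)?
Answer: 13789/11 ≈ 1253.5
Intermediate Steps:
J = -28 (J = 7*(-4) = -28)
Q = -5 (Q = -3 - 2 = -5)
Y((Q/(-11))*2, J) + 1279 = (-5/(-11)*2)*(-28) + 1279 = (-5*(-1/11)*2)*(-28) + 1279 = ((5/11)*2)*(-28) + 1279 = (10/11)*(-28) + 1279 = -280/11 + 1279 = 13789/11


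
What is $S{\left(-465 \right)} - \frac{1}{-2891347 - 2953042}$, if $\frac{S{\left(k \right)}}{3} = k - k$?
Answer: $\frac{1}{5844389} \approx 1.711 \cdot 10^{-7}$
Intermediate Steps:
$S{\left(k \right)} = 0$ ($S{\left(k \right)} = 3 \left(k - k\right) = 3 \cdot 0 = 0$)
$S{\left(-465 \right)} - \frac{1}{-2891347 - 2953042} = 0 - \frac{1}{-2891347 - 2953042} = 0 - \frac{1}{-5844389} = 0 - - \frac{1}{5844389} = 0 + \frac{1}{5844389} = \frac{1}{5844389}$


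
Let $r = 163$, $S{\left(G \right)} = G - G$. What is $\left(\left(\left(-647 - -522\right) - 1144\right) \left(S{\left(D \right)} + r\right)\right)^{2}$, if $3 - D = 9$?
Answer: $42785681409$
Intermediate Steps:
$D = -6$ ($D = 3 - 9 = -6$)
$S{\left(G \right)} = 0$
$\left(\left(\left(-647 - -522\right) - 1144\right) \left(S{\left(D \right)} + r\right)\right)^{2} = \left(\left(\left(-647 - -522\right) - 1144\right) \left(0 + 163\right)\right)^{2} = \left(\left(\left(-647 + 522\right) - 1144\right) 163\right)^{2} = \left(\left(-125 - 1144\right) 163\right)^{2} = \left(\left(-1269\right) 163\right)^{2} = \left(-206847\right)^{2} = 42785681409$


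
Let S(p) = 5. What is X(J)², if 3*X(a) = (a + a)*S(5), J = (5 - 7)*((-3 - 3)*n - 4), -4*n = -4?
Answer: 40000/9 ≈ 4444.4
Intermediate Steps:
n = 1 (n = -¼*(-4) = 1)
J = 20 (J = (5 - 7)*((-3 - 3)*1 - 4) = -2*(-6*1 - 4) = -2*(-6 - 4) = -2*(-10) = 20)
X(a) = 10*a/3 (X(a) = ((a + a)*5)/3 = ((2*a)*5)/3 = (10*a)/3 = 10*a/3)
X(J)² = ((10/3)*20)² = (200/3)² = 40000/9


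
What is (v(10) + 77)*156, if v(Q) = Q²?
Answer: 27612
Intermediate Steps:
(v(10) + 77)*156 = (10² + 77)*156 = (100 + 77)*156 = 177*156 = 27612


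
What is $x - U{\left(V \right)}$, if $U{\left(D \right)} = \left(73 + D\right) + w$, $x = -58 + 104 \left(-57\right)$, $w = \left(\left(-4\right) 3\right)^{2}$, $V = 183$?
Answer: $-6386$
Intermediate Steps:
$w = 144$ ($w = \left(-12\right)^{2} = 144$)
$x = -5986$ ($x = -58 - 5928 = -5986$)
$U{\left(D \right)} = 217 + D$ ($U{\left(D \right)} = \left(73 + D\right) + 144 = 217 + D$)
$x - U{\left(V \right)} = -5986 - \left(217 + 183\right) = -5986 - 400 = -6386$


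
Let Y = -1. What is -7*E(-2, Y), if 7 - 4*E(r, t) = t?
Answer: -14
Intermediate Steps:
E(r, t) = 7/4 - t/4
-7*E(-2, Y) = -7*(7/4 - 1/4*(-1)) = -7*(7/4 + 1/4) = -7*2 = -14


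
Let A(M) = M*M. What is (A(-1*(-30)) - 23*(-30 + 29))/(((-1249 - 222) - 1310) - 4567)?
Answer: -923/7348 ≈ -0.12561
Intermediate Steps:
A(M) = M²
(A(-1*(-30)) - 23*(-30 + 29))/(((-1249 - 222) - 1310) - 4567) = ((-1*(-30))² - 23*(-30 + 29))/(((-1249 - 222) - 1310) - 4567) = (30² - 23*(-1))/((-1471 - 1310) - 4567) = (900 + 23)/(-2781 - 4567) = 923/(-7348) = 923*(-1/7348) = -923/7348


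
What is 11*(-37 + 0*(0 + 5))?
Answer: -407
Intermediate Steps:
11*(-37 + 0*(0 + 5)) = 11*(-37 + 0*5) = 11*(-37 + 0) = 11*(-37) = -407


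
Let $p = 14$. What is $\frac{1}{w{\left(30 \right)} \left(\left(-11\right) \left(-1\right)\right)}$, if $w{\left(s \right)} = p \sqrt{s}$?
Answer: $\frac{\sqrt{30}}{4620} \approx 0.0011855$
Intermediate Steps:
$w{\left(s \right)} = 14 \sqrt{s}$
$\frac{1}{w{\left(30 \right)} \left(\left(-11\right) \left(-1\right)\right)} = \frac{1}{14 \sqrt{30} \left(\left(-11\right) \left(-1\right)\right)} = \frac{1}{14 \sqrt{30} \cdot 11} = \frac{1}{154 \sqrt{30}} = \frac{\sqrt{30}}{4620}$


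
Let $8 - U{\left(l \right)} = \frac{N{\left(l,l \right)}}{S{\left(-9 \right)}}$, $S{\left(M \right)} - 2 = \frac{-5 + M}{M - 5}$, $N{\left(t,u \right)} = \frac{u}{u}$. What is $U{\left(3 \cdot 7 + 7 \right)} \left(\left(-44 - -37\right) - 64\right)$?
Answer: $- \frac{1633}{3} \approx -544.33$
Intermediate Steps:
$N{\left(t,u \right)} = 1$
$S{\left(M \right)} = 3$ ($S{\left(M \right)} = 2 + \frac{-5 + M}{M - 5} = 2 + \frac{-5 + M}{-5 + M} = 2 + 1 = 3$)
$U{\left(l \right)} = \frac{23}{3}$ ($U{\left(l \right)} = 8 - 1 \cdot \frac{1}{3} = 8 - \frac{1}{3} = \frac{23}{3}$)
$U{\left(3 \cdot 7 + 7 \right)} \left(\left(-44 - -37\right) - 64\right) = \frac{23 \left(\left(-44 - -37\right) - 64\right)}{3} = \frac{23 \left(\left(-44 + 37\right) - 64\right)}{3} = \frac{23 \left(-7 - 64\right)}{3} = \frac{23}{3} \left(-71\right) = - \frac{1633}{3}$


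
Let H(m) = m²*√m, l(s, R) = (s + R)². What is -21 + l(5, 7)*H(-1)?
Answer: -21 + 144*I ≈ -21.0 + 144.0*I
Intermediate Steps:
l(s, R) = (R + s)²
H(m) = m^(5/2)
-21 + l(5, 7)*H(-1) = -21 + (7 + 5)²*(-1)^(5/2) = -21 + 12²*I = -21 + 144*I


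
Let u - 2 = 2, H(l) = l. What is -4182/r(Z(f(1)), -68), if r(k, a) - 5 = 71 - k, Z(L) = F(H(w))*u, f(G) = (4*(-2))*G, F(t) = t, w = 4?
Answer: -697/10 ≈ -69.700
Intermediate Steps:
f(G) = -8*G
u = 4 (u = 2 + 2 = 4)
Z(L) = 16 (Z(L) = 4*4 = 16)
r(k, a) = 76 - k (r(k, a) = 5 + (71 - k) = 76 - k)
-4182/r(Z(f(1)), -68) = -4182/(76 - 1*16) = -4182/(76 - 16) = -4182/60 = -4182*1/60 = -697/10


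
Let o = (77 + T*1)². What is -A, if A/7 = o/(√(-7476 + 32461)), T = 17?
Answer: -61852*√24985/24985 ≈ -391.30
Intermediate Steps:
o = 8836 (o = (77 + 17*1)² = (77 + 17)² = 94² = 8836)
A = 61852*√24985/24985 (A = 7*(8836/(√(-7476 + 32461))) = 7*(8836/(√24985)) = 7*(8836*(√24985/24985)) = 7*(8836*√24985/24985) = 61852*√24985/24985 ≈ 391.30)
-A = -61852*√24985/24985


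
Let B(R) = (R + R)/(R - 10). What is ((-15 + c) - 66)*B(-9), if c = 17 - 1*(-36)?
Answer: -504/19 ≈ -26.526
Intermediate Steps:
c = 53 (c = 17 + 36 = 53)
B(R) = 2*R/(-10 + R) (B(R) = (2*R)/(-10 + R) = 2*R/(-10 + R))
((-15 + c) - 66)*B(-9) = ((-15 + 53) - 66)*(2*(-9)/(-10 - 9)) = (38 - 66)*(2*(-9)/(-19)) = -56*(-9)*(-1)/19 = -28*18/19 = -504/19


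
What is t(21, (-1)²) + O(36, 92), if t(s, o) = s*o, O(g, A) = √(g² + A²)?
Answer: 21 + 4*√610 ≈ 119.79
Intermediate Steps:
O(g, A) = √(A² + g²)
t(s, o) = o*s
t(21, (-1)²) + O(36, 92) = (-1)²*21 + √(92² + 36²) = 1*21 + √(8464 + 1296) = 21 + √9760 = 21 + 4*√610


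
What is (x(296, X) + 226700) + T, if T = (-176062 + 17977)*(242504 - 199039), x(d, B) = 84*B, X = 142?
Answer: -6870925897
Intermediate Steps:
T = -6871164525 (T = -158085*43465 = -6871164525)
(x(296, X) + 226700) + T = (84*142 + 226700) - 6871164525 = (11928 + 226700) - 6871164525 = 238628 - 6871164525 = -6870925897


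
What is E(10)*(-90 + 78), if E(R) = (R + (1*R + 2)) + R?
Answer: -384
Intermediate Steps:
E(R) = 2 + 3*R (E(R) = (R + (R + 2)) + R = (R + (2 + R)) + R = (2 + 2*R) + R = 2 + 3*R)
E(10)*(-90 + 78) = (2 + 3*10)*(-90 + 78) = (2 + 30)*(-12) = 32*(-12) = -384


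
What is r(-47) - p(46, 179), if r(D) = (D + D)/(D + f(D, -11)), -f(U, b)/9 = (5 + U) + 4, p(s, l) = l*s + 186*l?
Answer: -12250854/295 ≈ -41528.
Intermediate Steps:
p(s, l) = 186*l + l*s
f(U, b) = -81 - 9*U (f(U, b) = -9*((5 + U) + 4) = -9*(9 + U) = -81 - 9*U)
r(D) = 2*D/(-81 - 8*D) (r(D) = (D + D)/(D + (-81 - 9*D)) = (2*D)/(-81 - 8*D) = 2*D/(-81 - 8*D))
r(-47) - p(46, 179) = -2*(-47)/(81 + 8*(-47)) - 179*(186 + 46) = -2*(-47)/(81 - 376) - 179*232 = -2*(-47)/(-295) - 1*41528 = -2*(-47)*(-1/295) - 41528 = -94/295 - 41528 = -12250854/295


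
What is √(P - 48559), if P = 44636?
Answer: I*√3923 ≈ 62.634*I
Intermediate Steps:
√(P - 48559) = √(44636 - 48559) = √(-3923) = I*√3923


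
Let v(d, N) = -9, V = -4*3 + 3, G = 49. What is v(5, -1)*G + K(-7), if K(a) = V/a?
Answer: -3078/7 ≈ -439.71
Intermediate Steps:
V = -9 (V = -12 + 3 = -9)
K(a) = -9/a
v(5, -1)*G + K(-7) = -9*49 - 9/(-7) = -441 - 9*(-1/7) = -441 + 9/7 = -3078/7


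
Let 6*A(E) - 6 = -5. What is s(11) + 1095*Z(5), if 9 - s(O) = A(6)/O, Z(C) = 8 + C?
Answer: 940103/66 ≈ 14244.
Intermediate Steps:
A(E) = 1/6 (A(E) = 1 + (1/6)*(-5) = 1 - 5/6 = 1/6)
s(O) = 9 - 1/(6*O)
s(11) + 1095*Z(5) = (9 - 1/6/11) + 1095*(8 + 5) = (9 - 1/6*1/11) + 1095*13 = (9 - 1/66) + 14235 = 593/66 + 14235 = 940103/66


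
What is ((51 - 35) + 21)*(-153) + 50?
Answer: -5611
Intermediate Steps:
((51 - 35) + 21)*(-153) + 50 = (16 + 21)*(-153) + 50 = 37*(-153) + 50 = -5661 + 50 = -5611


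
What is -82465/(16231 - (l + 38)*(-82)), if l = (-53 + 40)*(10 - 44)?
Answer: -82465/55591 ≈ -1.4834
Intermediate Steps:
l = 442 (l = -13*(-34) = 442)
-82465/(16231 - (l + 38)*(-82)) = -82465/(16231 - (442 + 38)*(-82)) = -82465/(16231 - 480*(-82)) = -82465/(16231 - 1*(-39360)) = -82465/(16231 + 39360) = -82465/55591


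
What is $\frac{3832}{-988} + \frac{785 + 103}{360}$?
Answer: $- \frac{5231}{3705} \approx -1.4119$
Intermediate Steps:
$\frac{3832}{-988} + \frac{785 + 103}{360} = 3832 \left(- \frac{1}{988}\right) + 888 \cdot \frac{1}{360} = - \frac{958}{247} + \frac{37}{15} = - \frac{5231}{3705}$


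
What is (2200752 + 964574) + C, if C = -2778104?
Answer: 387222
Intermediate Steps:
(2200752 + 964574) + C = (2200752 + 964574) - 2778104 = 3165326 - 2778104 = 387222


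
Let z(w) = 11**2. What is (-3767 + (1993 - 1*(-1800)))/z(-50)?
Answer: 26/121 ≈ 0.21488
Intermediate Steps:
z(w) = 121
(-3767 + (1993 - 1*(-1800)))/z(-50) = (-3767 + (1993 - 1*(-1800)))/121 = (-3767 + (1993 + 1800))*(1/121) = (-3767 + 3793)*(1/121) = 26*(1/121) = 26/121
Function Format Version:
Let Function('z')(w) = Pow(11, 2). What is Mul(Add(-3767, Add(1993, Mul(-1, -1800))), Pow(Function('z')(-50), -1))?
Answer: Rational(26, 121) ≈ 0.21488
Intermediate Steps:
Function('z')(w) = 121
Mul(Add(-3767, Add(1993, Mul(-1, -1800))), Pow(Function('z')(-50), -1)) = Mul(Add(-3767, Add(1993, Mul(-1, -1800))), Pow(121, -1)) = Mul(Add(-3767, Add(1993, 1800)), Rational(1, 121)) = Mul(Add(-3767, 3793), Rational(1, 121)) = Mul(26, Rational(1, 121)) = Rational(26, 121)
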